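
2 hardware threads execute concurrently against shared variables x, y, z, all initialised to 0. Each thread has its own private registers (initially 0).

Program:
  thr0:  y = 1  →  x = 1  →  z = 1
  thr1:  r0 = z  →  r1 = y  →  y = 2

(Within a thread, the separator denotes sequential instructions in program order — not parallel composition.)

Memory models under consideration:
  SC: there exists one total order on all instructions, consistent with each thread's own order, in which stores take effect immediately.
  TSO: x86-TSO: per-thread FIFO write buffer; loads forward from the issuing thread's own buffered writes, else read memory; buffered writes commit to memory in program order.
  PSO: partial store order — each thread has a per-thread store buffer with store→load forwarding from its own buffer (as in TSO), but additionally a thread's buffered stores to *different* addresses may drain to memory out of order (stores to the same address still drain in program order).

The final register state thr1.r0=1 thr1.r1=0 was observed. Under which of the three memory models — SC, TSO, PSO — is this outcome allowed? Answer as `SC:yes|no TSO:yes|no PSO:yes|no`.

SC:no TSO:no PSO:yes

outcome vector order: (thr1.r0,thr1.r1)
under SC → 00; 01; 11
under TSO → 00; 01; 11
under PSO → 00; 01; 10; 11
target 10 ∈ {PSO}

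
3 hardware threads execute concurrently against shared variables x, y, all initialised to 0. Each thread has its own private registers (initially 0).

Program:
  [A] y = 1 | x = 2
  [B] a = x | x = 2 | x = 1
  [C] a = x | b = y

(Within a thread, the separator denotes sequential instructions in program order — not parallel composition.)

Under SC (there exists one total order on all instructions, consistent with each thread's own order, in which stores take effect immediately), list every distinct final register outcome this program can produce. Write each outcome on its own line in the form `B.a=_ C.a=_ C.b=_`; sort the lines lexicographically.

outcome vector order: (B.a,C.a,C.b)
|SC outcomes| = 10

B.a=0 C.a=0 C.b=0
B.a=0 C.a=0 C.b=1
B.a=0 C.a=1 C.b=0
B.a=0 C.a=1 C.b=1
B.a=0 C.a=2 C.b=0
B.a=0 C.a=2 C.b=1
B.a=2 C.a=0 C.b=0
B.a=2 C.a=0 C.b=1
B.a=2 C.a=1 C.b=1
B.a=2 C.a=2 C.b=1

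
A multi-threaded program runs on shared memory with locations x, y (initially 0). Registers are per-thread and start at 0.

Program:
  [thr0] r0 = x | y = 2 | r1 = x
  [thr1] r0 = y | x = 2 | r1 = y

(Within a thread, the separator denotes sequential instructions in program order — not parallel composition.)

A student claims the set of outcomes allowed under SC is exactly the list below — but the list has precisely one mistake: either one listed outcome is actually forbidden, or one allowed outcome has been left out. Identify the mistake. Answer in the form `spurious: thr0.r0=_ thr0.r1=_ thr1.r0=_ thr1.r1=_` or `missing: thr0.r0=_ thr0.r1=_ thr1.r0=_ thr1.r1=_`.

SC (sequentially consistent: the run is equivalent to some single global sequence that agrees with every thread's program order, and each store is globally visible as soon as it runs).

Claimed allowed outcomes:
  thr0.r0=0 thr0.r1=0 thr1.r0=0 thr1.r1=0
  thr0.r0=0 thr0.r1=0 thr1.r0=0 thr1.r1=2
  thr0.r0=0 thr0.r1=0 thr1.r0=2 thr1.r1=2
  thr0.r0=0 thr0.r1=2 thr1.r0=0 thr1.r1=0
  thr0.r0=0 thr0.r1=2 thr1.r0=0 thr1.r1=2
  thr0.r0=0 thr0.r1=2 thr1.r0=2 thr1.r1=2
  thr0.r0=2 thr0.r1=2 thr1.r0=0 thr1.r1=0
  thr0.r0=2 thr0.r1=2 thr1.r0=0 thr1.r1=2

outcome vector order: (thr0.r0,thr0.r1,thr1.r0,thr1.r1)
SC (7): 0002 0022 0200 0202 0222 2200 2202
claimed∖SC = {0000}

spurious: thr0.r0=0 thr0.r1=0 thr1.r0=0 thr1.r1=0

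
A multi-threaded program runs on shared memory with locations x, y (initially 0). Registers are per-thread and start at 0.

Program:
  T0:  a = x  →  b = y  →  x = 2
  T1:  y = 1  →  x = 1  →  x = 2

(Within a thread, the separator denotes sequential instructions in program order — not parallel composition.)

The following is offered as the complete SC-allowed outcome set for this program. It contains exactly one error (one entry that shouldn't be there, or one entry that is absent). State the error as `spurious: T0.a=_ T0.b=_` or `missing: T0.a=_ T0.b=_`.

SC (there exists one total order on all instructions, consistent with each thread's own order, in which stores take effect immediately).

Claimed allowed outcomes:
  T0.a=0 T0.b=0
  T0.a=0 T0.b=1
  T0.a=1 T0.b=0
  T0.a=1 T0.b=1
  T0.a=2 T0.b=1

outcome vector order: (T0.a,T0.b)
SC: 4 outcomes — {0/0; 0/1; 1/1; 2/1}
claimed∖SC = {1/0}

spurious: T0.a=1 T0.b=0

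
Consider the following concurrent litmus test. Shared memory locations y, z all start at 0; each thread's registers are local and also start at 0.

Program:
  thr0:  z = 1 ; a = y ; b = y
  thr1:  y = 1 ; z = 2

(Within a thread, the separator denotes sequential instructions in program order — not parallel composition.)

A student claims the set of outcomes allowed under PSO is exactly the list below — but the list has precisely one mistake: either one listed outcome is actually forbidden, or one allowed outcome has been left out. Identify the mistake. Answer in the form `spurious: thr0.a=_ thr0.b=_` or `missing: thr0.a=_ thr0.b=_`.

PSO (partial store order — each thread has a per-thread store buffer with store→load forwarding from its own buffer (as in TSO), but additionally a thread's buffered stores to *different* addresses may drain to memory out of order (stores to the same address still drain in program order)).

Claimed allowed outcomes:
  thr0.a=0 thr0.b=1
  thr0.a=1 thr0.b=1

outcome vector order: (thr0.a,thr0.b)
under PSO → (0,0); (0,1); (1,1)
PSO∖claimed = {(0,0)}

missing: thr0.a=0 thr0.b=0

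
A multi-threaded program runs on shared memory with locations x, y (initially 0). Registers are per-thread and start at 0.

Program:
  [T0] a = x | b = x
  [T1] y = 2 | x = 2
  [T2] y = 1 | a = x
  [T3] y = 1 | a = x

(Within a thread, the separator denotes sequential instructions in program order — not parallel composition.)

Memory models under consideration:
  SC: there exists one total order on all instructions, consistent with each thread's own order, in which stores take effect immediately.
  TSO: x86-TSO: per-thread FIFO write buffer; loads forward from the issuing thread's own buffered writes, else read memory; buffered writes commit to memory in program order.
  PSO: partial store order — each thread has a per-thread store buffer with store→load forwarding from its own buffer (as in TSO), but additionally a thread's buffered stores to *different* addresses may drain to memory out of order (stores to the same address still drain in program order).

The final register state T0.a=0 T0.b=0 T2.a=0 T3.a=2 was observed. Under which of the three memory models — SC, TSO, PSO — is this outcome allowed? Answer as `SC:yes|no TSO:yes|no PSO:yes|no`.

outcome vector order: (T0.a,T0.b,T2.a,T3.a)
[SC] allowed = {0000 0002 0020 0022 0200 0202 0220 0222 2200 2202 2220 2222}
[TSO] allowed = {0000 0002 0020 0022 0200 0202 0220 0222 2200 2202 2220 2222}
[PSO] allowed = {0000 0002 0020 0022 0200 0202 0220 0222 2200 2202 2220 2222}
target 0002 ∈ {SC,TSO,PSO}

SC:yes TSO:yes PSO:yes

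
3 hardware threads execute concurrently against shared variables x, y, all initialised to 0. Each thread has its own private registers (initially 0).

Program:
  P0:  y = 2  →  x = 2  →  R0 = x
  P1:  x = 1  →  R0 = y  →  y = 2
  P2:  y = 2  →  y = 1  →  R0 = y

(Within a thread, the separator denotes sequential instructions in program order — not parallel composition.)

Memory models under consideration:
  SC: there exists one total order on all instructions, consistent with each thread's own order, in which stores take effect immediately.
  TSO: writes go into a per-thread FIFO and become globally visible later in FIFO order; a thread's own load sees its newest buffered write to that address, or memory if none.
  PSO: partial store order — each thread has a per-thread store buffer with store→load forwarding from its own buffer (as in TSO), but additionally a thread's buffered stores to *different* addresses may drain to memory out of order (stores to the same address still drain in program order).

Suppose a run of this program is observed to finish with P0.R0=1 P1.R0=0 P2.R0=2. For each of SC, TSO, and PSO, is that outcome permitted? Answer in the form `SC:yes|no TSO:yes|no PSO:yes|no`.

SC:no TSO:yes PSO:yes

outcome vector order: (P0.R0,P1.R0,P2.R0)
under SC → (1,1,1) (1,1,2) (1,2,1) (1,2,2) (2,0,1) (2,0,2) (2,1,1) (2,1,2) (2,2,1) (2,2,2)
under TSO → (1,0,1) (1,0,2) (1,1,1) (1,1,2) (1,2,1) (1,2,2) (2,0,1) (2,0,2) (2,1,1) (2,1,2) (2,2,1) (2,2,2)
under PSO → (1,0,1) (1,0,2) (1,1,1) (1,1,2) (1,2,1) (1,2,2) (2,0,1) (2,0,2) (2,1,1) (2,1,2) (2,2,1) (2,2,2)
target (1,0,2) ∈ {TSO,PSO}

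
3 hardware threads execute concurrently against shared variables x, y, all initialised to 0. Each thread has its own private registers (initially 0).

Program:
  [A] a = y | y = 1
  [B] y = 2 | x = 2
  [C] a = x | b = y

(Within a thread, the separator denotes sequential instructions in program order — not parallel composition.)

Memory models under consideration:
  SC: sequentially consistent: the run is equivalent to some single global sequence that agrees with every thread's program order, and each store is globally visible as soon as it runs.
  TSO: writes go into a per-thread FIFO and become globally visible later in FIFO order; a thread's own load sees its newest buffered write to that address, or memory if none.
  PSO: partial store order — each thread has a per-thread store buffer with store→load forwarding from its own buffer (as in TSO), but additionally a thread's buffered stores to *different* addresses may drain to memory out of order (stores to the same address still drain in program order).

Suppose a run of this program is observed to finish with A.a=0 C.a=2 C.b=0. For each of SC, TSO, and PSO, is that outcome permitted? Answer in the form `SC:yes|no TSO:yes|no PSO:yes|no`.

outcome vector order: (A.a,C.a,C.b)
under SC → <0 0 0>, <0 0 1>, <0 0 2>, <0 2 1>, <0 2 2>, <2 0 0>, <2 0 1>, <2 0 2>, <2 2 1>, <2 2 2>
under TSO → <0 0 0>, <0 0 1>, <0 0 2>, <0 2 1>, <0 2 2>, <2 0 0>, <2 0 1>, <2 0 2>, <2 2 1>, <2 2 2>
under PSO → <0 0 0>, <0 0 1>, <0 0 2>, <0 2 0>, <0 2 1>, <0 2 2>, <2 0 0>, <2 0 1>, <2 0 2>, <2 2 0>, <2 2 1>, <2 2 2>
target <0 2 0> ∈ {PSO}

SC:no TSO:no PSO:yes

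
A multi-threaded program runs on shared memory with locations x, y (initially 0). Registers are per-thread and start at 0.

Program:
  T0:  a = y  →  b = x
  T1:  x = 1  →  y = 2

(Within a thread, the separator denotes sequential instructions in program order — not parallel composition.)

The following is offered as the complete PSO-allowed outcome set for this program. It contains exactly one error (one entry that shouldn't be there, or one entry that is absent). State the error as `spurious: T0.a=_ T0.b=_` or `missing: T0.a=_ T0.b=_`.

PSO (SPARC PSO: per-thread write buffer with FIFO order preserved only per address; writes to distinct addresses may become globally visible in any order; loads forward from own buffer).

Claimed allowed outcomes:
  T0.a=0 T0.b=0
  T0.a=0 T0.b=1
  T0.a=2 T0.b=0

outcome vector order: (T0.a,T0.b)
PSO (4): <0 0>; <0 1>; <2 0>; <2 1>
PSO∖claimed = {<2 1>}

missing: T0.a=2 T0.b=1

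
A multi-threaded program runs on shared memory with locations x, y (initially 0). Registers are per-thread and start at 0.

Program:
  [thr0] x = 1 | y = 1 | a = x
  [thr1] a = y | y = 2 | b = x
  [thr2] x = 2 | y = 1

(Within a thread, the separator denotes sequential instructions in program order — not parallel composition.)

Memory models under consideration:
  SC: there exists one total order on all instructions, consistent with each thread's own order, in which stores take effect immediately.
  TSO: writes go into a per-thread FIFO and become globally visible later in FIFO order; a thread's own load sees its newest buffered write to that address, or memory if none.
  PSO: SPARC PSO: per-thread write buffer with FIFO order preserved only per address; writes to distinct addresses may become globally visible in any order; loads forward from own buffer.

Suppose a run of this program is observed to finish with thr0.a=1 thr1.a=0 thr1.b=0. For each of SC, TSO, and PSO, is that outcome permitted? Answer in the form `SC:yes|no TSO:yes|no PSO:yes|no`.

outcome vector order: (thr0.a,thr1.a,thr1.b)
SC (10): <1 0 0>, <1 0 1>, <1 0 2>, <1 1 1>, <1 1 2>, <2 0 0>, <2 0 1>, <2 0 2>, <2 1 1>, <2 1 2>
TSO (10): <1 0 0>, <1 0 1>, <1 0 2>, <1 1 1>, <1 1 2>, <2 0 0>, <2 0 1>, <2 0 2>, <2 1 1>, <2 1 2>
PSO (12): <1 0 0>, <1 0 1>, <1 0 2>, <1 1 0>, <1 1 1>, <1 1 2>, <2 0 0>, <2 0 1>, <2 0 2>, <2 1 0>, <2 1 1>, <2 1 2>
target <1 0 0> ∈ {SC,TSO,PSO}

SC:yes TSO:yes PSO:yes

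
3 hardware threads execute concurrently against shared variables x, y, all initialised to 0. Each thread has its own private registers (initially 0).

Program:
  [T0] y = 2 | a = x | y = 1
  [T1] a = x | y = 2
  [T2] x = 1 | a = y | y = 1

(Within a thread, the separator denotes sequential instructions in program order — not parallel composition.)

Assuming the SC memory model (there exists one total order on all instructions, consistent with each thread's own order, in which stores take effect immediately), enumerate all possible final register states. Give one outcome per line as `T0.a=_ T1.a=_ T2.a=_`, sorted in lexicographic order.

T0.a=0 T1.a=0 T2.a=1
T0.a=0 T1.a=0 T2.a=2
T0.a=0 T1.a=1 T2.a=1
T0.a=0 T1.a=1 T2.a=2
T0.a=1 T1.a=0 T2.a=0
T0.a=1 T1.a=0 T2.a=1
T0.a=1 T1.a=0 T2.a=2
T0.a=1 T1.a=1 T2.a=0
T0.a=1 T1.a=1 T2.a=1
T0.a=1 T1.a=1 T2.a=2

outcome vector order: (T0.a,T1.a,T2.a)
|SC outcomes| = 10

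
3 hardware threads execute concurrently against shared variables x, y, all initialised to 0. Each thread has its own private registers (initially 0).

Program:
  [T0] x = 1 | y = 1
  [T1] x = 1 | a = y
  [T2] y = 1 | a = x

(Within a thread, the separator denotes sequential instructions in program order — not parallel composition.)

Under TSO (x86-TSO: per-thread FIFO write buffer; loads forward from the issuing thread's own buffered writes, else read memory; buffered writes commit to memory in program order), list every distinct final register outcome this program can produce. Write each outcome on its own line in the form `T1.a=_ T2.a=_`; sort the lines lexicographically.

outcome vector order: (T1.a,T2.a)
|TSO outcomes| = 4

T1.a=0 T2.a=0
T1.a=0 T2.a=1
T1.a=1 T2.a=0
T1.a=1 T2.a=1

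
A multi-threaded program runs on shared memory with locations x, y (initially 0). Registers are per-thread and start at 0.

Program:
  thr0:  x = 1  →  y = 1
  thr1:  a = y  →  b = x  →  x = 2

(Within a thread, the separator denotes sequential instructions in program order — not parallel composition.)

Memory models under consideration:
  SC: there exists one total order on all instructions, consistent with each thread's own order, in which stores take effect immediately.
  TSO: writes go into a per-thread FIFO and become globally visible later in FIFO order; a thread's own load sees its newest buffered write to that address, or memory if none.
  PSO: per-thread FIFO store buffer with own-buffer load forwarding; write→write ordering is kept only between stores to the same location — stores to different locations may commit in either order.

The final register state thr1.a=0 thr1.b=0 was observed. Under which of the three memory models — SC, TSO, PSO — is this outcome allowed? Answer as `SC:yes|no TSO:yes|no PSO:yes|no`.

outcome vector order: (thr1.a,thr1.b)
under SC → <0 0> <0 1> <1 1>
under TSO → <0 0> <0 1> <1 1>
under PSO → <0 0> <0 1> <1 0> <1 1>
target <0 0> ∈ {SC,TSO,PSO}

SC:yes TSO:yes PSO:yes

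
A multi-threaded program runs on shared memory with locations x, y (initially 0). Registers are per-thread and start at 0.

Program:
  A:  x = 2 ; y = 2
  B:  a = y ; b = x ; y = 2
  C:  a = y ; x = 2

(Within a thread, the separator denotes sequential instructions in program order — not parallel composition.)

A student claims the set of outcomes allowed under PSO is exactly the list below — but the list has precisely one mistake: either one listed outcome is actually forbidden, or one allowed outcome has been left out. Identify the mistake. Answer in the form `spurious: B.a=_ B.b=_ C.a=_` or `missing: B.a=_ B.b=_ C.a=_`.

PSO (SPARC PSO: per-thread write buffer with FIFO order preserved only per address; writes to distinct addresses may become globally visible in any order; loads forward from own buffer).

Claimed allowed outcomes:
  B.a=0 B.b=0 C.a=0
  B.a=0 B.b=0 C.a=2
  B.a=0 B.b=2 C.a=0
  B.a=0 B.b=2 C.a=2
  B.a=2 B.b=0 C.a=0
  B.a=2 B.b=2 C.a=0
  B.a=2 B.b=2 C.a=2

outcome vector order: (B.a,B.b,C.a)
under PSO → <0 0 0>, <0 0 2>, <0 2 0>, <0 2 2>, <2 0 0>, <2 0 2>, <2 2 0>, <2 2 2>
PSO∖claimed = {<2 0 2>}

missing: B.a=2 B.b=0 C.a=2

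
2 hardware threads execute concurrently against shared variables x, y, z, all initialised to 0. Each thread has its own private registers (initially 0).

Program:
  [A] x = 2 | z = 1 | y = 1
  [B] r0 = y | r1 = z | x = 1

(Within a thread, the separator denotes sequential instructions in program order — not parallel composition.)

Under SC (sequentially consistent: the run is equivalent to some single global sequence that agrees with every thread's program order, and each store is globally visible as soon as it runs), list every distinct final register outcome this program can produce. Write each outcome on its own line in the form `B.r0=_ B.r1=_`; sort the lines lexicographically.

B.r0=0 B.r1=0
B.r0=0 B.r1=1
B.r0=1 B.r1=1

outcome vector order: (B.r0,B.r1)
|SC outcomes| = 3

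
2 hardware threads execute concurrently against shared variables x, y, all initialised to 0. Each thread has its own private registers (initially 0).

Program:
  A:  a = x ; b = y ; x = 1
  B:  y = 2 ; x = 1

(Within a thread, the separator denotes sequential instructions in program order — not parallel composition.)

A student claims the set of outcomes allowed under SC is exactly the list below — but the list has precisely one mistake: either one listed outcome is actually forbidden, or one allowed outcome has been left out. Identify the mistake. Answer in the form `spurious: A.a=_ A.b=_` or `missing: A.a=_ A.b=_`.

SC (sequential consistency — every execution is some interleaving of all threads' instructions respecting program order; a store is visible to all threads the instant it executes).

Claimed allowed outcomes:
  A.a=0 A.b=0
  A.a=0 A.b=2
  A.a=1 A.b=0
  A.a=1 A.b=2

spurious: A.a=1 A.b=0

outcome vector order: (A.a,A.b)
[SC] allowed = {0/0 0/2 1/2}
claimed∖SC = {1/0}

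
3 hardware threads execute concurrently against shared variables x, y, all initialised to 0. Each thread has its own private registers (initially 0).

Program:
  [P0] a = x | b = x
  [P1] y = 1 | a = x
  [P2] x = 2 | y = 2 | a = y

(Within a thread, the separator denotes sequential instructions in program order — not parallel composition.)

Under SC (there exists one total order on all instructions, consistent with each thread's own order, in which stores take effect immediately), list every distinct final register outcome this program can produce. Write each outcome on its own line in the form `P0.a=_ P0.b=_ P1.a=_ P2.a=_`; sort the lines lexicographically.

outcome vector order: (P0.a,P0.b,P1.a,P2.a)
|SC outcomes| = 9

P0.a=0 P0.b=0 P1.a=0 P2.a=2
P0.a=0 P0.b=0 P1.a=2 P2.a=1
P0.a=0 P0.b=0 P1.a=2 P2.a=2
P0.a=0 P0.b=2 P1.a=0 P2.a=2
P0.a=0 P0.b=2 P1.a=2 P2.a=1
P0.a=0 P0.b=2 P1.a=2 P2.a=2
P0.a=2 P0.b=2 P1.a=0 P2.a=2
P0.a=2 P0.b=2 P1.a=2 P2.a=1
P0.a=2 P0.b=2 P1.a=2 P2.a=2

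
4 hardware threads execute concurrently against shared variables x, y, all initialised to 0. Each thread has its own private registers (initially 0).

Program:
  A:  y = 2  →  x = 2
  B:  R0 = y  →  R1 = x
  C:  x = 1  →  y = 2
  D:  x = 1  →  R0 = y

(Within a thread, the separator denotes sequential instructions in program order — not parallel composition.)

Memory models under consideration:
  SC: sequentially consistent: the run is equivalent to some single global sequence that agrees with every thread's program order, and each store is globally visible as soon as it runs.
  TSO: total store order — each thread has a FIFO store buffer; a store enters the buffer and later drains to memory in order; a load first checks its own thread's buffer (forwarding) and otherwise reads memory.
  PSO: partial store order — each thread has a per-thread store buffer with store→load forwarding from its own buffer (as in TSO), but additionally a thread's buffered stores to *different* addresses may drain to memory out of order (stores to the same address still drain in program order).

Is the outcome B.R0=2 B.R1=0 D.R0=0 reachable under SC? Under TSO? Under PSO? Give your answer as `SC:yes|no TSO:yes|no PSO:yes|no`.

SC:no TSO:yes PSO:yes

outcome vector order: (B.R0,B.R1,D.R0)
under SC → 0/0/0; 0/0/2; 0/1/0; 0/1/2; 0/2/0; 0/2/2; 2/0/2; 2/1/0; 2/1/2; 2/2/0; 2/2/2
under TSO → 0/0/0; 0/0/2; 0/1/0; 0/1/2; 0/2/0; 0/2/2; 2/0/0; 2/0/2; 2/1/0; 2/1/2; 2/2/0; 2/2/2
under PSO → 0/0/0; 0/0/2; 0/1/0; 0/1/2; 0/2/0; 0/2/2; 2/0/0; 2/0/2; 2/1/0; 2/1/2; 2/2/0; 2/2/2
target 2/0/0 ∈ {TSO,PSO}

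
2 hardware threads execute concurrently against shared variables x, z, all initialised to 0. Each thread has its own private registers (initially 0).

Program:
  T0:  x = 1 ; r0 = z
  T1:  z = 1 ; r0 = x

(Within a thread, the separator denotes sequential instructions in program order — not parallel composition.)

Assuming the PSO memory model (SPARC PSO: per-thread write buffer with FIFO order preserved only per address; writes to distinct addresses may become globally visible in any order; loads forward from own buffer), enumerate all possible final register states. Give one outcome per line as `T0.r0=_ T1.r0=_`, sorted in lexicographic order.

outcome vector order: (T0.r0,T1.r0)
|PSO outcomes| = 4

T0.r0=0 T1.r0=0
T0.r0=0 T1.r0=1
T0.r0=1 T1.r0=0
T0.r0=1 T1.r0=1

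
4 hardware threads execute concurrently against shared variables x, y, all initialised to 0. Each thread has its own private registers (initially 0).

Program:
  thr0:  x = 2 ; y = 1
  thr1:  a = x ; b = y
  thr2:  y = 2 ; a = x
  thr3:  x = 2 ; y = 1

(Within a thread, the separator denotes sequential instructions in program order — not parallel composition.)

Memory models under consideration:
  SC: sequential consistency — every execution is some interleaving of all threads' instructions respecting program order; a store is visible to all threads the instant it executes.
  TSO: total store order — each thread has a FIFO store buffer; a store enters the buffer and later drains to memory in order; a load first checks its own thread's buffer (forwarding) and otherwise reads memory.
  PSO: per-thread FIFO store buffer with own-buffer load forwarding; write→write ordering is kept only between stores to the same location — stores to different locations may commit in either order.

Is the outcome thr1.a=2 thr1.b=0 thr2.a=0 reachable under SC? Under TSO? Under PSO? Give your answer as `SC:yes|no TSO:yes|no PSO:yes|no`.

SC:no TSO:yes PSO:yes

outcome vector order: (thr1.a,thr1.b,thr2.a)
[SC] allowed = {(0,0,0) (0,0,2) (0,1,0) (0,1,2) (0,2,0) (0,2,2) (2,0,2) (2,1,0) (2,1,2) (2,2,0) (2,2,2)}
[TSO] allowed = {(0,0,0) (0,0,2) (0,1,0) (0,1,2) (0,2,0) (0,2,2) (2,0,0) (2,0,2) (2,1,0) (2,1,2) (2,2,0) (2,2,2)}
[PSO] allowed = {(0,0,0) (0,0,2) (0,1,0) (0,1,2) (0,2,0) (0,2,2) (2,0,0) (2,0,2) (2,1,0) (2,1,2) (2,2,0) (2,2,2)}
target (2,0,0) ∈ {TSO,PSO}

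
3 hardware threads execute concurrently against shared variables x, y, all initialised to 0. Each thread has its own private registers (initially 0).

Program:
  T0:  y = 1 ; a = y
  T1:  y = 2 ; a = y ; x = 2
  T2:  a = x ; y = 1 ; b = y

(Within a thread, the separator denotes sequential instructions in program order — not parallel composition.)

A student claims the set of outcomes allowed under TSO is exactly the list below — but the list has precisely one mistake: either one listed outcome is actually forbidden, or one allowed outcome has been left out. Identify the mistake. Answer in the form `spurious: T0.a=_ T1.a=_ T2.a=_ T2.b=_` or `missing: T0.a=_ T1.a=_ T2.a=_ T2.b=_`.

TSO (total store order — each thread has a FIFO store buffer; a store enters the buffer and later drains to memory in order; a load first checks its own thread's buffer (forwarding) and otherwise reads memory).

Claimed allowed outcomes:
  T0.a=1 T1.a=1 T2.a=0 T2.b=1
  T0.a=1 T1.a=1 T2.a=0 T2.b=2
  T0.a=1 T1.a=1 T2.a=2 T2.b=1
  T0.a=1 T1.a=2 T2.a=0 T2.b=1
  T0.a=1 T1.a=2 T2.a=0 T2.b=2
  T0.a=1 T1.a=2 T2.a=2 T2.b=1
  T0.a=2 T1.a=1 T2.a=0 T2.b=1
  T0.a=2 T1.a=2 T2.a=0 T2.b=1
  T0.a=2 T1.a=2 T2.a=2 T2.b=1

missing: T0.a=2 T1.a=2 T2.a=0 T2.b=2

outcome vector order: (T0.a,T1.a,T2.a,T2.b)
TSO: 10 outcomes — {(1,1,0,1); (1,1,0,2); (1,1,2,1); (1,2,0,1); (1,2,0,2); (1,2,2,1); (2,1,0,1); (2,2,0,1); (2,2,0,2); (2,2,2,1)}
TSO∖claimed = {(2,2,0,2)}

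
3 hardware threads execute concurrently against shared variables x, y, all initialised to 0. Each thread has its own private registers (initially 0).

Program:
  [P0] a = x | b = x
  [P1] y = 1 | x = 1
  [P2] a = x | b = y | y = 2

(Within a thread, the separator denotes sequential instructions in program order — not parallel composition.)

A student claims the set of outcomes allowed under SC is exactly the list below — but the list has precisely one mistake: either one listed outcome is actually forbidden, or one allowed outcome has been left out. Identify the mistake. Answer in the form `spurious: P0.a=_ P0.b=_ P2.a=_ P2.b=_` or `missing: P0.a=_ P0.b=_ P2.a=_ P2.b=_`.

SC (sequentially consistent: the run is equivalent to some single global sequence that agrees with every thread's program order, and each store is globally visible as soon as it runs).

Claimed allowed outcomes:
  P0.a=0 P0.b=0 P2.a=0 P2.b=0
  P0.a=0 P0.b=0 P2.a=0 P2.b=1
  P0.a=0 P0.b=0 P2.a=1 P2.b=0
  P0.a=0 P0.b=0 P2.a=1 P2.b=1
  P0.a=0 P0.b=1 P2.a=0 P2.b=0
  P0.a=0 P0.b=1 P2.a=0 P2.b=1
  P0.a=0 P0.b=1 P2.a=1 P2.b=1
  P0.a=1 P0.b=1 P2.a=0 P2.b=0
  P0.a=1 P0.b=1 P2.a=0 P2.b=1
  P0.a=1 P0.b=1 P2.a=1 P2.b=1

spurious: P0.a=0 P0.b=0 P2.a=1 P2.b=0

outcome vector order: (P0.a,P0.b,P2.a,P2.b)
under SC → <0 0 0 0> <0 0 0 1> <0 0 1 1> <0 1 0 0> <0 1 0 1> <0 1 1 1> <1 1 0 0> <1 1 0 1> <1 1 1 1>
claimed∖SC = {<0 0 1 0>}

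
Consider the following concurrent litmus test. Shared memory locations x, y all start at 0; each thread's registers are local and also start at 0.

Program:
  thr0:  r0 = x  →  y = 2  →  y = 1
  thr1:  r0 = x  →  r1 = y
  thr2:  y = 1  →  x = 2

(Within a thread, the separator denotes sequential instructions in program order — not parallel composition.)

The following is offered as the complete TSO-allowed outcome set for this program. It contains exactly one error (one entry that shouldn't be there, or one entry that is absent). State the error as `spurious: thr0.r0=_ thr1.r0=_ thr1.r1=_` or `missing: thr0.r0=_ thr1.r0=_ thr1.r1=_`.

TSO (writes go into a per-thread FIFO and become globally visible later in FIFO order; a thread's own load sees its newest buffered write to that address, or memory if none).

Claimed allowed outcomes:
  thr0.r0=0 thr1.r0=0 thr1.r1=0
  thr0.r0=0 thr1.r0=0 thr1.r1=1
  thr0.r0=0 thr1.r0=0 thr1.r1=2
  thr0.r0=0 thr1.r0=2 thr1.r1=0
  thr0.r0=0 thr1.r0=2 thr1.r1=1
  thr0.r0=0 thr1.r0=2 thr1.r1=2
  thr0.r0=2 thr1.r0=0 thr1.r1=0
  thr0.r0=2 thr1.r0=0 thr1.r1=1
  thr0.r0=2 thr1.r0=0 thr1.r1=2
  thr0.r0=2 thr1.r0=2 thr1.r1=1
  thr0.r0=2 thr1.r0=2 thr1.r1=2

spurious: thr0.r0=0 thr1.r0=2 thr1.r1=0

outcome vector order: (thr0.r0,thr1.r0,thr1.r1)
TSO: 10 outcomes — {0/0/0 0/0/1 0/0/2 0/2/1 0/2/2 2/0/0 2/0/1 2/0/2 2/2/1 2/2/2}
claimed∖TSO = {0/2/0}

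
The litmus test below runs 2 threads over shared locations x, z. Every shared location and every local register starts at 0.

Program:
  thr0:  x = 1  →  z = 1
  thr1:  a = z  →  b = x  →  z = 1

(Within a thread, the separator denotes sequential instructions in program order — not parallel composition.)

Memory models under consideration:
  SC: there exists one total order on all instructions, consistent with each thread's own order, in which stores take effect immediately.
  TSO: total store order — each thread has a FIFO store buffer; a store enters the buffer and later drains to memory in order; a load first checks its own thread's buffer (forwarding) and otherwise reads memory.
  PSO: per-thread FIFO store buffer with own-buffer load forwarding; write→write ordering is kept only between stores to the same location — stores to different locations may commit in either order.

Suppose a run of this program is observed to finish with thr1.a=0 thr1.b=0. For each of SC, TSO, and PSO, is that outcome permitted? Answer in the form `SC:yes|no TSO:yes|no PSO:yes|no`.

outcome vector order: (thr1.a,thr1.b)
under SC → <0 0>, <0 1>, <1 1>
under TSO → <0 0>, <0 1>, <1 1>
under PSO → <0 0>, <0 1>, <1 0>, <1 1>
target <0 0> ∈ {SC,TSO,PSO}

SC:yes TSO:yes PSO:yes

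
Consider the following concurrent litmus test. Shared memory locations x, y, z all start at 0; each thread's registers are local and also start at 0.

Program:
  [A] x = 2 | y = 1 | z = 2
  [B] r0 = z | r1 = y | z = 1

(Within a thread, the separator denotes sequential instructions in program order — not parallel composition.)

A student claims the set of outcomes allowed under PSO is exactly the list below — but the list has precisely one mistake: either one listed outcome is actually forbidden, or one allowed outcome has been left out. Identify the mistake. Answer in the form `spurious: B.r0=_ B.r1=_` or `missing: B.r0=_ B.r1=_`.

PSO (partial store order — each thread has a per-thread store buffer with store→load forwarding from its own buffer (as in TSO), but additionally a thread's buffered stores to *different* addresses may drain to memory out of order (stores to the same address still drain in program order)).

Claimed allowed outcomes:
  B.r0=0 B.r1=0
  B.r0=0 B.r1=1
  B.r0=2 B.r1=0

outcome vector order: (B.r0,B.r1)
PSO (4): (0,0); (0,1); (2,0); (2,1)
PSO∖claimed = {(2,1)}

missing: B.r0=2 B.r1=1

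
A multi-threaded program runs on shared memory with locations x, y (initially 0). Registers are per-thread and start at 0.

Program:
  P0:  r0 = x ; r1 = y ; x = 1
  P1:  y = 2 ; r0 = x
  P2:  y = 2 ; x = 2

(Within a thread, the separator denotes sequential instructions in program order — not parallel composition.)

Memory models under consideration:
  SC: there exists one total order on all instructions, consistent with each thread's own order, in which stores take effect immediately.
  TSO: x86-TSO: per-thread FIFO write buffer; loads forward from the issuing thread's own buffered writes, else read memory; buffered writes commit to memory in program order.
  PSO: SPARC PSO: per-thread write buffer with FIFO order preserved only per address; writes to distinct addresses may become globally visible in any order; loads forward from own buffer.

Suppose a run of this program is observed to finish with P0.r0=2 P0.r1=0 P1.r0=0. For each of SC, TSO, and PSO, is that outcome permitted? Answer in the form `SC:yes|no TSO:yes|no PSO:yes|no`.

outcome vector order: (P0.r0,P0.r1,P1.r0)
SC (9): <0 0 0>, <0 0 1>, <0 0 2>, <0 2 0>, <0 2 1>, <0 2 2>, <2 2 0>, <2 2 1>, <2 2 2>
TSO (9): <0 0 0>, <0 0 1>, <0 0 2>, <0 2 0>, <0 2 1>, <0 2 2>, <2 2 0>, <2 2 1>, <2 2 2>
PSO (12): <0 0 0>, <0 0 1>, <0 0 2>, <0 2 0>, <0 2 1>, <0 2 2>, <2 0 0>, <2 0 1>, <2 0 2>, <2 2 0>, <2 2 1>, <2 2 2>
target <2 0 0> ∈ {PSO}

SC:no TSO:no PSO:yes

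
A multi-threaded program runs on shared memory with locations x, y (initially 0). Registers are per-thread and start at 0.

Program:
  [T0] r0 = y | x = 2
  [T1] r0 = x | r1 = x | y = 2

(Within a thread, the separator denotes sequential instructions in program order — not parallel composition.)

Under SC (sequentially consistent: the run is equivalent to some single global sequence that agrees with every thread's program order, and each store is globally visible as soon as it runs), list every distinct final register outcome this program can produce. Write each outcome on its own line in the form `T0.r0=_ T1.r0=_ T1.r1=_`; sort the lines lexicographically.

outcome vector order: (T0.r0,T1.r0,T1.r1)
|SC outcomes| = 4

T0.r0=0 T1.r0=0 T1.r1=0
T0.r0=0 T1.r0=0 T1.r1=2
T0.r0=0 T1.r0=2 T1.r1=2
T0.r0=2 T1.r0=0 T1.r1=0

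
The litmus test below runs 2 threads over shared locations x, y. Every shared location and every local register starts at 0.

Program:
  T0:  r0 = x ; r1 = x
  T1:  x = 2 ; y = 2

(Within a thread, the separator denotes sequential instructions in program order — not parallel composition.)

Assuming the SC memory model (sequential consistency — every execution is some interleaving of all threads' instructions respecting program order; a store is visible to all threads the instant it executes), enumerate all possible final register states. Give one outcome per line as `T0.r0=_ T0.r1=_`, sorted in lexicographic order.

outcome vector order: (T0.r0,T0.r1)
|SC outcomes| = 3

T0.r0=0 T0.r1=0
T0.r0=0 T0.r1=2
T0.r0=2 T0.r1=2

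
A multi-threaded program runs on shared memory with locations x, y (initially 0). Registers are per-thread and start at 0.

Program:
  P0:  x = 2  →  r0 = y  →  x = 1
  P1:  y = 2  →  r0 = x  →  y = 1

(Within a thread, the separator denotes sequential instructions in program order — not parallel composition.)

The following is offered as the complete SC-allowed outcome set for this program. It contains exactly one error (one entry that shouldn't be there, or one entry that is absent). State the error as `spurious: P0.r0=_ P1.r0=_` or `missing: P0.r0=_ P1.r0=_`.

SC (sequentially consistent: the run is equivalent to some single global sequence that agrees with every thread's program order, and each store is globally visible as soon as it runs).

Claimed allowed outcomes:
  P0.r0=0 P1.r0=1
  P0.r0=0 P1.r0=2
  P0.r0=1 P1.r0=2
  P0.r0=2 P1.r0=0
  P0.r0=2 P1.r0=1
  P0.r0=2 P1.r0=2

outcome vector order: (P0.r0,P1.r0)
under SC → 01; 02; 10; 12; 20; 21; 22
SC∖claimed = {10}

missing: P0.r0=1 P1.r0=0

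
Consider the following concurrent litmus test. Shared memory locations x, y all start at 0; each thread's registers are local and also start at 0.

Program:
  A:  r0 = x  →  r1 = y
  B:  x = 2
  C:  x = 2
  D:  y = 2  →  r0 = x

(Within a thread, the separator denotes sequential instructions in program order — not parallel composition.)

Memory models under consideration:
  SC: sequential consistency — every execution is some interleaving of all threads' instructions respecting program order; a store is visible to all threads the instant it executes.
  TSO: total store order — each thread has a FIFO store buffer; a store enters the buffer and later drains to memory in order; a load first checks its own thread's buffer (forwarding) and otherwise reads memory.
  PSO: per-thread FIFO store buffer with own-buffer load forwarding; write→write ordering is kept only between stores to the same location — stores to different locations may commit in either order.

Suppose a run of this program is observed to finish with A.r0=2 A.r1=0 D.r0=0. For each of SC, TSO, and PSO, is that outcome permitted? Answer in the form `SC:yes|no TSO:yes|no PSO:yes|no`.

SC:no TSO:yes PSO:yes

outcome vector order: (A.r0,A.r1,D.r0)
under SC → <0 0 0> <0 0 2> <0 2 0> <0 2 2> <2 0 2> <2 2 0> <2 2 2>
under TSO → <0 0 0> <0 0 2> <0 2 0> <0 2 2> <2 0 0> <2 0 2> <2 2 0> <2 2 2>
under PSO → <0 0 0> <0 0 2> <0 2 0> <0 2 2> <2 0 0> <2 0 2> <2 2 0> <2 2 2>
target <2 0 0> ∈ {TSO,PSO}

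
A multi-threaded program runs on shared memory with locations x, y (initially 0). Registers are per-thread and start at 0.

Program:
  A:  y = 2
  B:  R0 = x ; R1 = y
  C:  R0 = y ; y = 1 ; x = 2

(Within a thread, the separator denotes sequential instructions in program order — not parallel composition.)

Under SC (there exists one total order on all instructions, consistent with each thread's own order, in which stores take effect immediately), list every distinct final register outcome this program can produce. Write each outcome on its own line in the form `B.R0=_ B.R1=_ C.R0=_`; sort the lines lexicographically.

outcome vector order: (B.R0,B.R1,C.R0)
|SC outcomes| = 9

B.R0=0 B.R1=0 C.R0=0
B.R0=0 B.R1=0 C.R0=2
B.R0=0 B.R1=1 C.R0=0
B.R0=0 B.R1=1 C.R0=2
B.R0=0 B.R1=2 C.R0=0
B.R0=0 B.R1=2 C.R0=2
B.R0=2 B.R1=1 C.R0=0
B.R0=2 B.R1=1 C.R0=2
B.R0=2 B.R1=2 C.R0=0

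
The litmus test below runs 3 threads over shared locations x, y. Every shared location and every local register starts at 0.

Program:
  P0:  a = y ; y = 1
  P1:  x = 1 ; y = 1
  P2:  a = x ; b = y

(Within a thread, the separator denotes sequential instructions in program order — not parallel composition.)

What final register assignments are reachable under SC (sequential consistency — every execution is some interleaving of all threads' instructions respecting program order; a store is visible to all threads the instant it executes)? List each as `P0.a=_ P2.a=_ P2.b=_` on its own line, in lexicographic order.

outcome vector order: (P0.a,P2.a,P2.b)
|SC outcomes| = 8

P0.a=0 P2.a=0 P2.b=0
P0.a=0 P2.a=0 P2.b=1
P0.a=0 P2.a=1 P2.b=0
P0.a=0 P2.a=1 P2.b=1
P0.a=1 P2.a=0 P2.b=0
P0.a=1 P2.a=0 P2.b=1
P0.a=1 P2.a=1 P2.b=0
P0.a=1 P2.a=1 P2.b=1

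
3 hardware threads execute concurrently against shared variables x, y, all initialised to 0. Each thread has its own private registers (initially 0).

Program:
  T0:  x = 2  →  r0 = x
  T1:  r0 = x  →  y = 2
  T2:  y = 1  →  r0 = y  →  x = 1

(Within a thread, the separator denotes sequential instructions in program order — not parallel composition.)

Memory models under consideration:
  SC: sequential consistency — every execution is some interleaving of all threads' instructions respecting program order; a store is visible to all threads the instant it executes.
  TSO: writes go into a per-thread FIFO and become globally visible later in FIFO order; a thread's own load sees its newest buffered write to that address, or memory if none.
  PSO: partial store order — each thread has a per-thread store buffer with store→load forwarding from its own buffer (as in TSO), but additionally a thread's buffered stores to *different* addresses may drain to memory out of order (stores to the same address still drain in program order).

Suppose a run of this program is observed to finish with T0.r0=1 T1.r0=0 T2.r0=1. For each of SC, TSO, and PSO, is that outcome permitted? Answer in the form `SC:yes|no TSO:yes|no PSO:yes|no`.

SC:yes TSO:yes PSO:yes

outcome vector order: (T0.r0,T1.r0,T2.r0)
under SC → 101 102 111 121 122 201 202 211 221 222
under TSO → 101 102 111 121 122 201 202 211 221 222
under PSO → 101 102 111 121 122 201 202 211 221 222
target 101 ∈ {SC,TSO,PSO}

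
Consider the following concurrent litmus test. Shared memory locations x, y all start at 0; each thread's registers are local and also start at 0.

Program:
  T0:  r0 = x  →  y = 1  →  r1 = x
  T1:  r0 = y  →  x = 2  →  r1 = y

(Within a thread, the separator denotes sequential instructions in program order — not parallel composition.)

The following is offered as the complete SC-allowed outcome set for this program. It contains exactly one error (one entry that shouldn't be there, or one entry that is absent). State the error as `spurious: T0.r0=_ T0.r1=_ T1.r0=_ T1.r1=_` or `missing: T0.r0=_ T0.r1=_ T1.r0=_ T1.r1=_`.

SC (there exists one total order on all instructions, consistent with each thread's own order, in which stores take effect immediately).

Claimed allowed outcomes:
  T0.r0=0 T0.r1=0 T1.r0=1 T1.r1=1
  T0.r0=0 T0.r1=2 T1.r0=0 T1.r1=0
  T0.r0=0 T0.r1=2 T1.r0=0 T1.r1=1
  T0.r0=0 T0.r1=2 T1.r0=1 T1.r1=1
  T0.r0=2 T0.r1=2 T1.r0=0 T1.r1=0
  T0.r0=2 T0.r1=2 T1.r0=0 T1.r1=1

missing: T0.r0=0 T0.r1=0 T1.r0=0 T1.r1=1

outcome vector order: (T0.r0,T0.r1,T1.r0,T1.r1)
SC (7): 0001; 0011; 0200; 0201; 0211; 2200; 2201
SC∖claimed = {0001}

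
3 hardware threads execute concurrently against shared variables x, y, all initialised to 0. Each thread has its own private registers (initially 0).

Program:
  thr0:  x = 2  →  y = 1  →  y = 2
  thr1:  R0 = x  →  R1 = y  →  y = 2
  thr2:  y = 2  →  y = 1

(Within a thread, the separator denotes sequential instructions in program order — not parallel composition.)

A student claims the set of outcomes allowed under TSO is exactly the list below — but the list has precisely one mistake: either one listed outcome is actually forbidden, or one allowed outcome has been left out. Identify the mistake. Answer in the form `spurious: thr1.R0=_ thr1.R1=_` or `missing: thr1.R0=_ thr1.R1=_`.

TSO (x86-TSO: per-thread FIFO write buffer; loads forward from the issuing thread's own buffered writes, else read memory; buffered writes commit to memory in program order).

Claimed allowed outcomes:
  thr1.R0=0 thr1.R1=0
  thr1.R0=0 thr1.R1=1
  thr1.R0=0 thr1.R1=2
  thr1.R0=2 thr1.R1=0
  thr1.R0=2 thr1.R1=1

outcome vector order: (thr1.R0,thr1.R1)
TSO: 6 outcomes — {0/0 0/1 0/2 2/0 2/1 2/2}
TSO∖claimed = {2/2}

missing: thr1.R0=2 thr1.R1=2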